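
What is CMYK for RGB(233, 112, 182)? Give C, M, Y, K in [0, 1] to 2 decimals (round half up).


R'=233/255≈0.9137, G'=112/255≈0.4392, B'=182/255≈0.7137
K = 1 - max(R',G',B') = 1 - 233/255 = 22/255 = 0.08627… → 0.09
(1-R'-K)/(1-K) simplifies to (max-R)/max with max = 233:
C = (233-233)/233 = 0/233 = 0 → 0.00
M = (233-112)/233 = 121/233 = 0.51931… → 0.52
Y = (233-182)/233 = 51/233 = 0.21888… → 0.22
= CMYK(0.00, 0.52, 0.22, 0.09)


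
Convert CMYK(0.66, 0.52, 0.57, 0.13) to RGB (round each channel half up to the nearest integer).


R = 255 × (1-C) × (1-K) = 255 × 0.34 × 0.87 = 75.429 → 75
G = 255 × (1-M) × (1-K) = 255 × 0.48 × 0.87 = 106.488 → 106
B = 255 × (1-Y) × (1-K) = 255 × 0.43 × 0.87 = 95.3955 → 95
= RGB(75, 106, 95)


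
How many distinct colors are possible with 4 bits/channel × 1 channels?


Total bits = 4 bits/channel × 1 channels = 4 bits
Distinct colors = 2^4
= 16 colors


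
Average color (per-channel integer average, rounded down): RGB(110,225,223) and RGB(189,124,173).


Midpoint: each channel = ⌊(C₁+C₂)/2⌋
R: ⌊(110+189)/2⌋ = 149
G: ⌊(225+124)/2⌋ = 174
B: ⌊(223+173)/2⌋ = 198
= RGB(149, 174, 198)


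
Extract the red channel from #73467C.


Color: #73467C
R = 73 = 115
G = 46 = 70
B = 7C = 124
Red = 115


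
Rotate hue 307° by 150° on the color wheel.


New hue = (H + rotation) mod 360
New hue = (307 + 150) mod 360
= 457 mod 360
= 97°


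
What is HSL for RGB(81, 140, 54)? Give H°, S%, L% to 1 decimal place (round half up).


Normalize: R'=81/255≈0.3176, G'=140/255≈0.5490, B'=54/255≈0.2118
Max=140/255, Min=54/255, Δ=Max-Min=86/255
L = (Max+Min)/2 = (140+54)/510 = 194/510 = 0.38039… → L = 38.0%
L ≤ 0.5 → S = Δ/(Max+Min) = 86/(140+54) = 86/194 = 0.44329… → S = 44.3%
(the 1/255 factors cancel in S and H, so raw channel differences can be used)
Max is G' → H = 60 × ((B-R)/Δ + 2) = 60 × ((54-81)/86 + 2)
  -27/86 + 2 = -0.3139… + 2 = 1.6860…
  H = 60 × 1.6860… = 101.162…° → H = 101.2°
= HSL(101.2°, 44.3%, 38.0%)


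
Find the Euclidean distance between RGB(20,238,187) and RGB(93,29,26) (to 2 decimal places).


d = √[(R₁-R₂)² + (G₁-G₂)² + (B₁-B₂)²]
d = √[(20-93)² + (238-29)² + (187-26)²]
d = √[5329 + 43681 + 25921]
d = √74931
d ≈ 273.74


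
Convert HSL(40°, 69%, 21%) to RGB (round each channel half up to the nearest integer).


H=40°, S=0.69, L=0.21
C = (1-|2L-1|)×S = (1-|-0.58|)×0.69 = 0.2898
H' = H/60 = 40/60 ≈ 0.6667; X = C×(1-|H' mod 2 - 1|) = 0.1932
m = L - C/2 = 0.21 - 0.1449 = 0.0651
Sector ⌊H'⌋ = 0 → (R',G',B') = (0.2898, 0.1932, 0.0)
RGB = ((R'+m)×255, (G'+m)×255, (B'+m)×255) = (90.4995, 65.8665, 16.6005)
Round half up → RGB(90, 66, 17)


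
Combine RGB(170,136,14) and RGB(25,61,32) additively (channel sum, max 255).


Additive: each channel = min(255, C₁+C₂)
R: 170+25 = 195 → 195
G: 136+61 = 197 → 197
B: 14+32 = 46 → 46
= RGB(195, 197, 46)


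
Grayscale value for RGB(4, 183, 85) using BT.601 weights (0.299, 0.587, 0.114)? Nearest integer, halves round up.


Gray = 0.299×R + 0.587×G + 0.114×B
Gray = 0.299×4 + 0.587×183 + 0.114×85
Gray = 1.196 + 107.421 + 9.690
Gray = 118.307 → round half up → 118
Gray = 118


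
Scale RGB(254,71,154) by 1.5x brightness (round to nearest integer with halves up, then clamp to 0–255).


Multiply each channel by 1.5, round half up, clamp to [0, 255]
R: 254×1.5 = 381 → clamp → 255
G: 71×1.5 = 106.5 → round → 107
B: 154×1.5 = 231
= RGB(255, 107, 231)


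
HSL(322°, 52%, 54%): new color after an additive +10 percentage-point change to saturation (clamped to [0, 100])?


Original S = 52%
Adjustment = +10 percentage points
New S = 52 + (10) = 62
Clamp to [0, 100] → 62
= HSL(322°, 62%, 54%)


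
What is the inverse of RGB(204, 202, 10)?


Invert: (255-R, 255-G, 255-B)
R: 255-204 = 51
G: 255-202 = 53
B: 255-10 = 245
= RGB(51, 53, 245)


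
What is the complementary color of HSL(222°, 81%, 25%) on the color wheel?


Complement = opposite side of color wheel = hue + 180°
H' = (222 + 180) mod 360 = 42°
S and L unchanged.
= HSL(42°, 81%, 25%)


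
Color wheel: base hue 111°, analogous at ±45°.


Base hue: 111°
Left analog: (111 - 45) mod 360 = 66°
Right analog: (111 + 45) mod 360 = 156°
Analogous hues = 66° and 156°


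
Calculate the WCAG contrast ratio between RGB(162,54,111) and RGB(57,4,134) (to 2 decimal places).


Linearize each sRGB channel c=v/255: c/12.92 if c ≤ 0.04045 else ((c+0.055)/1.055)^2.4
L = 0.2126×R_lin + 0.7152×G_lin + 0.0722×B_lin
Color 1 (162,54,111):
  R=162: 162/255≈0.6353 > 0.04045 → ((0.6353+0.055)/1.055)^2.4 ≈ 0.36131
  G=54: 54/255≈0.2118 > 0.04045 → ((0.2118+0.055)/1.055)^2.4 ≈ 0.03689
  B=111: 111/255≈0.4353 > 0.04045 → ((0.4353+0.055)/1.055)^2.4 ≈ 0.15896
  L1 = 0.2126×0.36131 + 0.7152×0.03689 + 0.0722×0.15896 ≈ 0.11467
Color 2 (57,4,134):
  R=57: 57/255≈0.2235 > 0.04045 → ((0.2235+0.055)/1.055)^2.4 ≈ 0.04092
  G=4: 4/255≈0.0157 ≤ 0.04045 → 0.0157/12.92 ≈ 0.00121
  B=134: 134/255≈0.5255 > 0.04045 → ((0.5255+0.055)/1.055)^2.4 ≈ 0.23840
  L2 = 0.2126×0.04092 + 0.7152×0.00121 + 0.0722×0.23840 ≈ 0.02678
Lighter = 0.11467, Darker = 0.02678
Ratio = (L_lighter + 0.05) / (L_darker + 0.05)
Ratio = (0.11467 + 0.05) / (0.02678 + 0.05) = 0.16467 / 0.07678 ≈ 2.1448
Ratio ≈ 2.14:1


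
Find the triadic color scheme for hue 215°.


Triadic: equally spaced at 120° intervals
H1 = 215°
H2 = (215 + 120) mod 360 = 335°
H3 = (215 + 240) mod 360 = 95°
Triadic = 215°, 335°, 95°


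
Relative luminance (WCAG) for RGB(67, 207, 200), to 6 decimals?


Linearize each channel (sRGB transfer function): c = v/255; c_lin = c/12.92 if c ≤ 0.04045, else ((c+0.055)/1.055)^2.4
  R: 67/255 ≈ 0.262745 > 0.04045 → ((0.262745+0.055)/1.055)^2.4 ≈ 0.056128
  G: 207/255 ≈ 0.811765 > 0.04045 → ((0.811765+0.055)/1.055)^2.4 ≈ 0.623960
  B: 200/255 ≈ 0.784314 > 0.04045 → ((0.784314+0.055)/1.055)^2.4 ≈ 0.577580
R_lin = 0.056128, G_lin = 0.623960, B_lin = 0.577580
L = 0.2126×R + 0.7152×G + 0.0722×B
L = 0.2126×0.056128 + 0.7152×0.623960 + 0.0722×0.577580
L ≈ 0.499891


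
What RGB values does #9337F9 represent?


93 → 147 (R)
37 → 55 (G)
F9 → 249 (B)
= RGB(147, 55, 249)


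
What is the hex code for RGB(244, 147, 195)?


R = 244 → F4 (hex)
G = 147 → 93 (hex)
B = 195 → C3 (hex)
Hex = #F493C3


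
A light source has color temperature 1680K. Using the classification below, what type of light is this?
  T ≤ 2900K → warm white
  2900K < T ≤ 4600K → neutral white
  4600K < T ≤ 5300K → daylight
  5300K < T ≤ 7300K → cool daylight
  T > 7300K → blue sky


Temperature: 1680K
1680K ≤ 2900K → warm white
Classification: warm white


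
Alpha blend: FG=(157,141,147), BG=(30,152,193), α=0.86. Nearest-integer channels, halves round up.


C = α×F + (1-α)×B, with 1-α = 0.14
R: 0.86×157 + 0.14×30 = 135.02 + 4.20 = 139.22 → 139
G: 0.86×141 + 0.14×152 = 121.26 + 21.28 = 142.54 → 143
B: 0.86×147 + 0.14×193 = 126.42 + 27.02 = 153.44 → 153
= RGB(139, 143, 153)


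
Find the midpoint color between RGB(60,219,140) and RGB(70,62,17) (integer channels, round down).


Midpoint: each channel = ⌊(C₁+C₂)/2⌋
R: ⌊(60+70)/2⌋ = 65
G: ⌊(219+62)/2⌋ = 140
B: ⌊(140+17)/2⌋ = 78
= RGB(65, 140, 78)


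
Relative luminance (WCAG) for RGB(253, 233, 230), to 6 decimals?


Linearize each channel (sRGB transfer function): c = v/255; c_lin = c/12.92 if c ≤ 0.04045, else ((c+0.055)/1.055)^2.4
  R: 253/255 ≈ 0.992157 > 0.04045 → ((0.992157+0.055)/1.055)^2.4 ≈ 0.982251
  G: 233/255 ≈ 0.913725 > 0.04045 → ((0.913725+0.055)/1.055)^2.4 ≈ 0.814847
  B: 230/255 ≈ 0.901961 > 0.04045 → ((0.901961+0.055)/1.055)^2.4 ≈ 0.791298
R_lin = 0.982251, G_lin = 0.814847, B_lin = 0.791298
L = 0.2126×R + 0.7152×G + 0.0722×B
L = 0.2126×0.982251 + 0.7152×0.814847 + 0.0722×0.791298
L ≈ 0.848736


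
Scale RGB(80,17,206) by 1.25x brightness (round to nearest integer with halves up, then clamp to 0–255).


Multiply each channel by 1.25, round half up, clamp to [0, 255]
R: 80×1.25 = 100
G: 17×1.25 = 21.25 → round → 21
B: 206×1.25 = 257.5 → round → 258 → clamp → 255
= RGB(100, 21, 255)


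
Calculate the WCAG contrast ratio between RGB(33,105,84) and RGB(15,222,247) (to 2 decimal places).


Linearize each sRGB channel c=v/255: c/12.92 if c ≤ 0.04045 else ((c+0.055)/1.055)^2.4
L = 0.2126×R_lin + 0.7152×G_lin + 0.0722×B_lin
Color 1 (33,105,84):
  R=33: 33/255≈0.1294 > 0.04045 → ((0.1294+0.055)/1.055)^2.4 ≈ 0.01521
  G=105: 105/255≈0.4118 > 0.04045 → ((0.4118+0.055)/1.055)^2.4 ≈ 0.14126
  B=84: 84/255≈0.3294 > 0.04045 → ((0.3294+0.055)/1.055)^2.4 ≈ 0.08866
  L1 = 0.2126×0.01521 + 0.7152×0.14126 + 0.0722×0.08866 ≈ 0.11067
Color 2 (15,222,247):
  R=15: 15/255≈0.0588 > 0.04045 → ((0.0588+0.055)/1.055)^2.4 ≈ 0.00478
  G=222: 222/255≈0.8706 > 0.04045 → ((0.8706+0.055)/1.055)^2.4 ≈ 0.73046
  B=247: 247/255≈0.9686 > 0.04045 → ((0.9686+0.055)/1.055)^2.4 ≈ 0.93011
  L2 = 0.2126×0.00478 + 0.7152×0.73046 + 0.0722×0.93011 ≈ 0.59060
Lighter = 0.59060, Darker = 0.11067
Ratio = (L_lighter + 0.05) / (L_darker + 0.05)
Ratio = (0.59060 + 0.05) / (0.11067 + 0.05) = 0.64060 / 0.16067 ≈ 3.9871
Ratio ≈ 3.99:1


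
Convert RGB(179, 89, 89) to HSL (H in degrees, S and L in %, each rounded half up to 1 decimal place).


Normalize: R'=179/255≈0.7020, G'=89/255≈0.3490, B'=89/255≈0.3490
Max=179/255, Min=89/255, Δ=Max-Min=90/255
L = (Max+Min)/2 = (179+89)/510 = 268/510 = 0.52549… → L = 52.5%
L > 0.5 → S = Δ/(2-Max-Min) = 90/(510-179-89) = 90/242 = 0.37190… → S = 37.2%
(the 1/255 factors cancel in S and H, so raw channel differences can be used)
Max is R' → H = 60 × (((G-B)/Δ) mod 6) = 60 × (((89-89)/90) mod 6)
  0/90 = 0
  H = 60 × 0 = 0° → H = 0.0°
= HSL(0.0°, 37.2%, 52.5%)


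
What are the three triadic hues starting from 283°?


Triadic: equally spaced at 120° intervals
H1 = 283°
H2 = (283 + 120) mod 360 = 43°
H3 = (283 + 240) mod 360 = 163°
Triadic = 283°, 43°, 163°


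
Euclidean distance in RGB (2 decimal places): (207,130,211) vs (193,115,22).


d = √[(R₁-R₂)² + (G₁-G₂)² + (B₁-B₂)²]
d = √[(207-193)² + (130-115)² + (211-22)²]
d = √[196 + 225 + 35721]
d = √36142
d ≈ 190.11


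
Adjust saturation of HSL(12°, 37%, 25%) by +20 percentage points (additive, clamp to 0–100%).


Original S = 37%
Adjustment = +20 percentage points
New S = 37 + (20) = 57
Clamp to [0, 100] → 57
= HSL(12°, 57%, 25%)


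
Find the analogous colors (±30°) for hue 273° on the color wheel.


Base hue: 273°
Left analog: (273 - 30) mod 360 = 243°
Right analog: (273 + 30) mod 360 = 303°
Analogous hues = 243° and 303°


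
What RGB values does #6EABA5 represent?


6E → 110 (R)
AB → 171 (G)
A5 → 165 (B)
= RGB(110, 171, 165)


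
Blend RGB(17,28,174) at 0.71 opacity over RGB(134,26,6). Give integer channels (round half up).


C = α×F + (1-α)×B, with 1-α = 0.29
R: 0.71×17 + 0.29×134 = 12.07 + 38.86 = 50.93 → 51
G: 0.71×28 + 0.29×26 = 19.88 + 7.54 = 27.42 → 27
B: 0.71×174 + 0.29×6 = 123.54 + 1.74 = 125.28 → 125
= RGB(51, 27, 125)


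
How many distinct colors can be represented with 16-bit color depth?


Colors = 2^bits = 2^16
= 65,536 colors


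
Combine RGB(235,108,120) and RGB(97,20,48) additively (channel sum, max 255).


Additive: each channel = min(255, C₁+C₂)
R: 235+97 = 332 → 255
G: 108+20 = 128 → 128
B: 120+48 = 168 → 168
= RGB(255, 128, 168)


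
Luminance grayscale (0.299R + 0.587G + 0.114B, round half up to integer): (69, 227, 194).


Gray = 0.299×R + 0.587×G + 0.114×B
Gray = 0.299×69 + 0.587×227 + 0.114×194
Gray = 20.631 + 133.249 + 22.116
Gray = 175.996 → round half up → 176
Gray = 176


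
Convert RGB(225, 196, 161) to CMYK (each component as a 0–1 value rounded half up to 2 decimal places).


R'=225/255≈0.8824, G'=196/255≈0.7686, B'=161/255≈0.6314
K = 1 - max(R',G',B') = 1 - 225/255 = 30/255 = 0.11764… → 0.12
(1-R'-K)/(1-K) simplifies to (max-R)/max with max = 225:
C = (225-225)/225 = 0/225 = 0 → 0.00
M = (225-196)/225 = 29/225 = 0.12888… → 0.13
Y = (225-161)/225 = 64/225 = 0.28444… → 0.28
= CMYK(0.00, 0.13, 0.28, 0.12)


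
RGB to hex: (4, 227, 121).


R = 4 → 04 (hex)
G = 227 → E3 (hex)
B = 121 → 79 (hex)
Hex = #04E379


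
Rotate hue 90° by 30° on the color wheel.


New hue = (H + rotation) mod 360
New hue = (90 + 30) mod 360
= 120 mod 360
= 120°


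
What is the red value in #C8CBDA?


Color: #C8CBDA
R = C8 = 200
G = CB = 203
B = DA = 218
Red = 200


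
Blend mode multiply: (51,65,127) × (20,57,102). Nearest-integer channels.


Multiply: C = A×B/255, rounded to nearest integer
R: 51×20/255 = 1020/255 ≈ 4.000 → 4
G: 65×57/255 = 3705/255 ≈ 14.529 → 15
B: 127×102/255 = 12954/255 ≈ 50.800 → 51
= RGB(4, 15, 51)


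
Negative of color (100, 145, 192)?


Invert: (255-R, 255-G, 255-B)
R: 255-100 = 155
G: 255-145 = 110
B: 255-192 = 63
= RGB(155, 110, 63)


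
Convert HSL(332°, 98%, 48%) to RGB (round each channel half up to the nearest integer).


H=332°, S=0.98, L=0.48
C = (1-|2L-1|)×S = (1-|-0.04|)×0.98 = 0.9408
H' = H/60 = 332/60 ≈ 5.5333; X = C×(1-|H' mod 2 - 1|) = 0.43904
m = L - C/2 = 0.48 - 0.4704 = 0.0096
Sector ⌊H'⌋ = 5 → (R',G',B') = (0.9408, 0.0, 0.43904)
RGB = ((R'+m)×255, (G'+m)×255, (B'+m)×255) = (242.352, 2.448, 114.4032)
Round half up → RGB(242, 2, 114)


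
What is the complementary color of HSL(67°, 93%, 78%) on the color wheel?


Complement = opposite side of color wheel = hue + 180°
H' = (67 + 180) mod 360 = 247°
S and L unchanged.
= HSL(247°, 93%, 78%)


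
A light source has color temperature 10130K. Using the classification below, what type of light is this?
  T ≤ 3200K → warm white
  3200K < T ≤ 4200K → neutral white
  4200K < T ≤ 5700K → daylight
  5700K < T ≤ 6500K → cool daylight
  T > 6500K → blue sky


Temperature: 10130K
10130K > 6500K → blue sky
Classification: blue sky


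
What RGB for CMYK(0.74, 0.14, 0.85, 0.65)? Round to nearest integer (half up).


R = 255 × (1-C) × (1-K) = 255 × 0.26 × 0.35 = 23.205 → 23
G = 255 × (1-M) × (1-K) = 255 × 0.86 × 0.35 = 76.755 → 77
B = 255 × (1-Y) × (1-K) = 255 × 0.15 × 0.35 = 13.3875 → 13
= RGB(23, 77, 13)


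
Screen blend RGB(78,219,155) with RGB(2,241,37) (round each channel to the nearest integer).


Screen: C = 255 - (255-A)×(255-B)/255, rounded to nearest integer
R: 255 - (255-78)×(255-2)/255 = 255 - 44781/255 ≈ 255 - 175.612 = 79.388 → 79
G: 255 - (255-219)×(255-241)/255 = 255 - 504/255 ≈ 255 - 1.976 = 253.024 → 253
B: 255 - (255-155)×(255-37)/255 = 255 - 21800/255 ≈ 255 - 85.490 = 169.510 → 170
= RGB(79, 253, 170)


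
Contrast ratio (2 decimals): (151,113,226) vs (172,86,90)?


Linearize each sRGB channel c=v/255: c/12.92 if c ≤ 0.04045 else ((c+0.055)/1.055)^2.4
L = 0.2126×R_lin + 0.7152×G_lin + 0.0722×B_lin
Color 1 (151,113,226):
  R=151: 151/255≈0.5922 > 0.04045 → ((0.5922+0.055)/1.055)^2.4 ≈ 0.30947
  G=113: 113/255≈0.4431 > 0.04045 → ((0.4431+0.055)/1.055)^2.4 ≈ 0.16513
  B=226: 226/255≈0.8863 > 0.04045 → ((0.8863+0.055)/1.055)^2.4 ≈ 0.76052
  L1 = 0.2126×0.30947 + 0.7152×0.16513 + 0.0722×0.76052 ≈ 0.23881
Color 2 (172,86,90):
  R=172: 172/255≈0.6745 > 0.04045 → ((0.6745+0.055)/1.055)^2.4 ≈ 0.41254
  G=86: 86/255≈0.3373 > 0.04045 → ((0.3373+0.055)/1.055)^2.4 ≈ 0.09306
  B=90: 90/255≈0.3529 > 0.04045 → ((0.3529+0.055)/1.055)^2.4 ≈ 0.10224
  L2 = 0.2126×0.41254 + 0.7152×0.09306 + 0.0722×0.10224 ≈ 0.16164
Lighter = 0.23881, Darker = 0.16164
Ratio = (L_lighter + 0.05) / (L_darker + 0.05)
Ratio = (0.23881 + 0.05) / (0.16164 + 0.05) = 0.28881 / 0.21164 ≈ 1.3646
Ratio ≈ 1.36:1


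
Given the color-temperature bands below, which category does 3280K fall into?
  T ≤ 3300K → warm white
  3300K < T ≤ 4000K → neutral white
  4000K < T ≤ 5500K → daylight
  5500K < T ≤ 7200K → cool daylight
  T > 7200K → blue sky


Temperature: 3280K
3280K ≤ 3300K → warm white
Classification: warm white


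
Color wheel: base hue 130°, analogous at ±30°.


Base hue: 130°
Left analog: (130 - 30) mod 360 = 100°
Right analog: (130 + 30) mod 360 = 160°
Analogous hues = 100° and 160°


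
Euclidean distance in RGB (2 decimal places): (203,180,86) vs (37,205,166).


d = √[(R₁-R₂)² + (G₁-G₂)² + (B₁-B₂)²]
d = √[(203-37)² + (180-205)² + (86-166)²]
d = √[27556 + 625 + 6400]
d = √34581
d ≈ 185.96


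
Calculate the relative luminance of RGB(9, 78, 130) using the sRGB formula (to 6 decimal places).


Linearize each channel (sRGB transfer function): c = v/255; c_lin = c/12.92 if c ≤ 0.04045, else ((c+0.055)/1.055)^2.4
  R: 9/255 ≈ 0.035294 ≤ 0.04045 → 0.035294/12.92 ≈ 0.002732
  G: 78/255 ≈ 0.305882 > 0.04045 → ((0.305882+0.055)/1.055)^2.4 ≈ 0.076185
  B: 130/255 ≈ 0.509804 > 0.04045 → ((0.509804+0.055)/1.055)^2.4 ≈ 0.223228
R_lin = 0.002732, G_lin = 0.076185, B_lin = 0.223228
L = 0.2126×R + 0.7152×G + 0.0722×B
L = 0.2126×0.002732 + 0.7152×0.076185 + 0.0722×0.223228
L ≈ 0.071186


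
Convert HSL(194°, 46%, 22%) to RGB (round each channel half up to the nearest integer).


H=194°, S=0.46, L=0.22
C = (1-|2L-1|)×S = (1-|-0.56|)×0.46 = 0.2024
H' = H/60 = 194/60 ≈ 3.2333; X = C×(1-|H' mod 2 - 1|) ≈ 0.1552
m = L - C/2 = 0.22 - 0.1012 = 0.1188
Sector ⌊H'⌋ = 3 → (R',G',B') = (0.0, ≈0.1552, 0.2024)
RGB = ((R'+m)×255, (G'+m)×255, (B'+m)×255) = (30.294, 69.8632, 81.906)
Round half up → RGB(30, 70, 82)


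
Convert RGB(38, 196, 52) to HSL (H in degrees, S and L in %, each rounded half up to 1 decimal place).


Normalize: R'=38/255≈0.1490, G'=196/255≈0.7686, B'=52/255≈0.2039
Max=196/255, Min=38/255, Δ=Max-Min=158/255
L = (Max+Min)/2 = (196+38)/510 = 234/510 = 0.45882… → L = 45.9%
L ≤ 0.5 → S = Δ/(Max+Min) = 158/(196+38) = 158/234 = 0.67521… → S = 67.5%
(the 1/255 factors cancel in S and H, so raw channel differences can be used)
Max is G' → H = 60 × ((B-R)/Δ + 2) = 60 × ((52-38)/158 + 2)
  14/158 + 2 = 0.0886… + 2 = 2.0886…
  H = 60 × 2.0886… = 125.316…° → H = 125.3°
= HSL(125.3°, 67.5%, 45.9%)


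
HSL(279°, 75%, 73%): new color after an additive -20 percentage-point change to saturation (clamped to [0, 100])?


Original S = 75%
Adjustment = -20 percentage points
New S = 75 + (-20) = 55
Clamp to [0, 100] → 55
= HSL(279°, 55%, 73%)


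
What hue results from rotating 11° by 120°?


New hue = (H + rotation) mod 360
New hue = (11 + 120) mod 360
= 131 mod 360
= 131°


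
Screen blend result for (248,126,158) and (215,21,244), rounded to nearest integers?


Screen: C = 255 - (255-A)×(255-B)/255, rounded to nearest integer
R: 255 - (255-248)×(255-215)/255 = 255 - 280/255 ≈ 255 - 1.098 = 253.902 → 254
G: 255 - (255-126)×(255-21)/255 = 255 - 30186/255 ≈ 255 - 118.376 = 136.624 → 137
B: 255 - (255-158)×(255-244)/255 = 255 - 1067/255 ≈ 255 - 4.184 = 250.816 → 251
= RGB(254, 137, 251)


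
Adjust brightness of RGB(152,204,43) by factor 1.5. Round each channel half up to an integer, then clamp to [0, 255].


Multiply each channel by 1.5, round half up, clamp to [0, 255]
R: 152×1.5 = 228
G: 204×1.5 = 306 → clamp → 255
B: 43×1.5 = 64.5 → round → 65
= RGB(228, 255, 65)


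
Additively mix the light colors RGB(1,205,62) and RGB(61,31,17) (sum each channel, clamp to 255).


Additive: each channel = min(255, C₁+C₂)
R: 1+61 = 62 → 62
G: 205+31 = 236 → 236
B: 62+17 = 79 → 79
= RGB(62, 236, 79)


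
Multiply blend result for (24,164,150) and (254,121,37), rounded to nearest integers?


Multiply: C = A×B/255, rounded to nearest integer
R: 24×254/255 = 6096/255 ≈ 23.906 → 24
G: 164×121/255 = 19844/255 ≈ 77.820 → 78
B: 150×37/255 = 5550/255 ≈ 21.765 → 22
= RGB(24, 78, 22)


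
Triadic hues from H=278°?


Triadic: equally spaced at 120° intervals
H1 = 278°
H2 = (278 + 120) mod 360 = 38°
H3 = (278 + 240) mod 360 = 158°
Triadic = 278°, 38°, 158°


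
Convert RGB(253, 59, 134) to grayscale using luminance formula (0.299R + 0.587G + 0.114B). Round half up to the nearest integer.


Gray = 0.299×R + 0.587×G + 0.114×B
Gray = 0.299×253 + 0.587×59 + 0.114×134
Gray = 75.647 + 34.633 + 15.276
Gray = 125.556 → round half up → 126
Gray = 126


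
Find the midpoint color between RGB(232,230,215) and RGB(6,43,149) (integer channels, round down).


Midpoint: each channel = ⌊(C₁+C₂)/2⌋
R: ⌊(232+6)/2⌋ = 119
G: ⌊(230+43)/2⌋ = 136
B: ⌊(215+149)/2⌋ = 182
= RGB(119, 136, 182)


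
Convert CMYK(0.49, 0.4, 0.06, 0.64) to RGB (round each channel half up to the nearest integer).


R = 255 × (1-C) × (1-K) = 255 × 0.51 × 0.36 = 46.818 → 47
G = 255 × (1-M) × (1-K) = 255 × 0.60 × 0.36 = 55.08 → 55
B = 255 × (1-Y) × (1-K) = 255 × 0.94 × 0.36 = 86.292 → 86
= RGB(47, 55, 86)


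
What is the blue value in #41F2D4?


Color: #41F2D4
R = 41 = 65
G = F2 = 242
B = D4 = 212
Blue = 212


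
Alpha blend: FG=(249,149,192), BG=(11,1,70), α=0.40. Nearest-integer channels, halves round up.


C = α×F + (1-α)×B, with 1-α = 0.60
R: 0.40×249 + 0.60×11 = 99.60 + 6.60 = 106.20 → 106
G: 0.40×149 + 0.60×1 = 59.60 + 0.60 = 60.20 → 60
B: 0.40×192 + 0.60×70 = 76.80 + 42.00 = 118.80 → 119
= RGB(106, 60, 119)


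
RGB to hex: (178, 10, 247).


R = 178 → B2 (hex)
G = 10 → 0A (hex)
B = 247 → F7 (hex)
Hex = #B20AF7


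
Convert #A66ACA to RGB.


A6 → 166 (R)
6A → 106 (G)
CA → 202 (B)
= RGB(166, 106, 202)


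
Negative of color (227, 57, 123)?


Invert: (255-R, 255-G, 255-B)
R: 255-227 = 28
G: 255-57 = 198
B: 255-123 = 132
= RGB(28, 198, 132)


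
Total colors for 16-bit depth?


Colors = 2^bits = 2^16
= 65,536 colors


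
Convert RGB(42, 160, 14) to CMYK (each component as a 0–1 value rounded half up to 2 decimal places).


R'=42/255≈0.1647, G'=160/255≈0.6275, B'=14/255≈0.0549
K = 1 - max(R',G',B') = 1 - 160/255 = 95/255 = 0.37254… → 0.37
(1-R'-K)/(1-K) simplifies to (max-R)/max with max = 160:
C = (160-42)/160 = 118/160 = 0.7375 → 0.74
M = (160-160)/160 = 0/160 = 0 → 0.00
Y = (160-14)/160 = 146/160 = 0.9125 → 0.91
= CMYK(0.74, 0.00, 0.91, 0.37)


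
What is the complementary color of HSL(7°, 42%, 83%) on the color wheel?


Complement = opposite side of color wheel = hue + 180°
H' = (7 + 180) mod 360 = 187°
S and L unchanged.
= HSL(187°, 42%, 83%)


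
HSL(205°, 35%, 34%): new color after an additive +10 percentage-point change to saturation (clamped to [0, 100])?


Original S = 35%
Adjustment = +10 percentage points
New S = 35 + (10) = 45
Clamp to [0, 100] → 45
= HSL(205°, 45%, 34%)


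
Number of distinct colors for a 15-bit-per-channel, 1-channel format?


Total bits = 15 bits/channel × 1 channels = 15 bits
Distinct colors = 2^15
= 32,768 colors


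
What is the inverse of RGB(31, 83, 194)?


Invert: (255-R, 255-G, 255-B)
R: 255-31 = 224
G: 255-83 = 172
B: 255-194 = 61
= RGB(224, 172, 61)


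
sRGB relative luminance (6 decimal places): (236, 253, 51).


Linearize each channel (sRGB transfer function): c = v/255; c_lin = c/12.92 if c ≤ 0.04045, else ((c+0.055)/1.055)^2.4
  R: 236/255 ≈ 0.925490 > 0.04045 → ((0.925490+0.055)/1.055)^2.4 ≈ 0.838799
  G: 253/255 ≈ 0.992157 > 0.04045 → ((0.992157+0.055)/1.055)^2.4 ≈ 0.982251
  B: 51/255 ≈ 0.200000 > 0.04045 → ((0.200000+0.055)/1.055)^2.4 ≈ 0.033105
R_lin = 0.838799, G_lin = 0.982251, B_lin = 0.033105
L = 0.2126×R + 0.7152×G + 0.0722×B
L = 0.2126×0.838799 + 0.7152×0.982251 + 0.0722×0.033105
L ≈ 0.883224


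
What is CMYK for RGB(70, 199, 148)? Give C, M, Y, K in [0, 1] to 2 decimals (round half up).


R'=70/255≈0.2745, G'=199/255≈0.7804, B'=148/255≈0.5804
K = 1 - max(R',G',B') = 1 - 199/255 = 56/255 = 0.21960… → 0.22
(1-R'-K)/(1-K) simplifies to (max-R)/max with max = 199:
C = (199-70)/199 = 129/199 = 0.64824… → 0.65
M = (199-199)/199 = 0/199 = 0 → 0.00
Y = (199-148)/199 = 51/199 = 0.25628… → 0.26
= CMYK(0.65, 0.00, 0.26, 0.22)


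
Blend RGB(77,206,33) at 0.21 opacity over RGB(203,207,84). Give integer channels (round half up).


C = α×F + (1-α)×B, with 1-α = 0.79
R: 0.21×77 + 0.79×203 = 16.17 + 160.37 = 176.54 → 177
G: 0.21×206 + 0.79×207 = 43.26 + 163.53 = 206.79 → 207
B: 0.21×33 + 0.79×84 = 6.93 + 66.36 = 73.29 → 73
= RGB(177, 207, 73)


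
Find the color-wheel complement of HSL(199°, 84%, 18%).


Complement = opposite side of color wheel = hue + 180°
H' = (199 + 180) mod 360 = 19°
S and L unchanged.
= HSL(19°, 84%, 18%)


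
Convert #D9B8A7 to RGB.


D9 → 217 (R)
B8 → 184 (G)
A7 → 167 (B)
= RGB(217, 184, 167)


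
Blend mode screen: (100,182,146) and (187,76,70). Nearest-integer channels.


Screen: C = 255 - (255-A)×(255-B)/255, rounded to nearest integer
R: 255 - (255-100)×(255-187)/255 = 255 - 10540/255 ≈ 255 - 41.333 = 213.667 → 214
G: 255 - (255-182)×(255-76)/255 = 255 - 13067/255 ≈ 255 - 51.243 = 203.757 → 204
B: 255 - (255-146)×(255-70)/255 = 255 - 20165/255 ≈ 255 - 79.078 = 175.922 → 176
= RGB(214, 204, 176)


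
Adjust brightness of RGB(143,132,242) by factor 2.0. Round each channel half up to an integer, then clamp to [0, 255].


Multiply each channel by 2.0, round half up, clamp to [0, 255]
R: 143×2.0 = 286 → clamp → 255
G: 132×2.0 = 264 → clamp → 255
B: 242×2.0 = 484 → clamp → 255
= RGB(255, 255, 255)


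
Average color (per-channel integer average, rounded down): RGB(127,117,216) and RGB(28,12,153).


Midpoint: each channel = ⌊(C₁+C₂)/2⌋
R: ⌊(127+28)/2⌋ = 77
G: ⌊(117+12)/2⌋ = 64
B: ⌊(216+153)/2⌋ = 184
= RGB(77, 64, 184)


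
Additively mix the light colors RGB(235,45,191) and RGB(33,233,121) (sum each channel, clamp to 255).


Additive: each channel = min(255, C₁+C₂)
R: 235+33 = 268 → 255
G: 45+233 = 278 → 255
B: 191+121 = 312 → 255
= RGB(255, 255, 255)


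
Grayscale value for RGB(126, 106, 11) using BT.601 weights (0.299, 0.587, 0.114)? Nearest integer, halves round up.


Gray = 0.299×R + 0.587×G + 0.114×B
Gray = 0.299×126 + 0.587×106 + 0.114×11
Gray = 37.674 + 62.222 + 1.254
Gray = 101.150 → round half up → 101
Gray = 101


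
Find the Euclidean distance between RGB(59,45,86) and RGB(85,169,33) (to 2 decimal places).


d = √[(R₁-R₂)² + (G₁-G₂)² + (B₁-B₂)²]
d = √[(59-85)² + (45-169)² + (86-33)²]
d = √[676 + 15376 + 2809]
d = √18861
d ≈ 137.34


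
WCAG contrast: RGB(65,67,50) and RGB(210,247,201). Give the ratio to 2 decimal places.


Linearize each sRGB channel c=v/255: c/12.92 if c ≤ 0.04045 else ((c+0.055)/1.055)^2.4
L = 0.2126×R_lin + 0.7152×G_lin + 0.0722×B_lin
Color 1 (65,67,50):
  R=65: 65/255≈0.2549 > 0.04045 → ((0.2549+0.055)/1.055)^2.4 ≈ 0.05286
  G=67: 67/255≈0.2627 > 0.04045 → ((0.2627+0.055)/1.055)^2.4 ≈ 0.05613
  B=50: 50/255≈0.1961 > 0.04045 → ((0.1961+0.055)/1.055)^2.4 ≈ 0.03190
  L1 = 0.2126×0.05286 + 0.7152×0.05613 + 0.0722×0.03190 ≈ 0.05368
Color 2 (210,247,201):
  R=210: 210/255≈0.8235 > 0.04045 → ((0.8235+0.055)/1.055)^2.4 ≈ 0.64448
  G=247: 247/255≈0.9686 > 0.04045 → ((0.9686+0.055)/1.055)^2.4 ≈ 0.93011
  B=201: 201/255≈0.7882 > 0.04045 → ((0.7882+0.055)/1.055)^2.4 ≈ 0.58408
  L2 = 0.2126×0.64448 + 0.7152×0.93011 + 0.0722×0.58408 ≈ 0.84440
Lighter = 0.84440, Darker = 0.05368
Ratio = (L_lighter + 0.05) / (L_darker + 0.05)
Ratio = (0.84440 + 0.05) / (0.05368 + 0.05) = 0.89440 / 0.10368 ≈ 8.6262
Ratio ≈ 8.63:1


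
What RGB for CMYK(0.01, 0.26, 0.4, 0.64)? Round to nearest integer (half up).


R = 255 × (1-C) × (1-K) = 255 × 0.99 × 0.36 = 90.882 → 91
G = 255 × (1-M) × (1-K) = 255 × 0.74 × 0.36 = 67.932 → 68
B = 255 × (1-Y) × (1-K) = 255 × 0.60 × 0.36 = 55.08 → 55
= RGB(91, 68, 55)


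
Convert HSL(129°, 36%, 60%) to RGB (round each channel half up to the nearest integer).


H=129°, S=0.36, L=0.60
C = (1-|2L-1|)×S = (1-|0.20|)×0.36 = 0.288
H' = H/60 = 129/60 ≈ 2.1500; X = C×(1-|H' mod 2 - 1|) = 0.0432
m = L - C/2 = 0.60 - 0.144 = 0.456
Sector ⌊H'⌋ = 2 → (R',G',B') = (0.0, 0.288, 0.0432)
RGB = ((R'+m)×255, (G'+m)×255, (B'+m)×255) = (116.28, 189.72, 127.296)
Round half up → RGB(116, 190, 127)


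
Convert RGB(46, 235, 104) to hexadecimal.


R = 46 → 2E (hex)
G = 235 → EB (hex)
B = 104 → 68 (hex)
Hex = #2EEB68


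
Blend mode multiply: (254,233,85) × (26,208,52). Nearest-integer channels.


Multiply: C = A×B/255, rounded to nearest integer
R: 254×26/255 = 6604/255 ≈ 25.898 → 26
G: 233×208/255 = 48464/255 ≈ 190.055 → 190
B: 85×52/255 = 4420/255 ≈ 17.333 → 17
= RGB(26, 190, 17)


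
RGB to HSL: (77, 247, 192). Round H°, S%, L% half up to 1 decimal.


Normalize: R'=77/255≈0.3020, G'=247/255≈0.9686, B'=192/255≈0.7529
Max=247/255, Min=77/255, Δ=Max-Min=170/255
L = (Max+Min)/2 = (247+77)/510 = 324/510 = 0.63529… → L = 63.5%
L > 0.5 → S = Δ/(2-Max-Min) = 170/(510-247-77) = 170/186 = 0.91397… → S = 91.4%
(the 1/255 factors cancel in S and H, so raw channel differences can be used)
Max is G' → H = 60 × ((B-R)/Δ + 2) = 60 × ((192-77)/170 + 2)
  115/170 + 2 = 0.6764… + 2 = 2.6764…
  H = 60 × 2.6764… = 160.588…° → H = 160.6°
= HSL(160.6°, 91.4%, 63.5%)


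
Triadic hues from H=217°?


Triadic: equally spaced at 120° intervals
H1 = 217°
H2 = (217 + 120) mod 360 = 337°
H3 = (217 + 240) mod 360 = 97°
Triadic = 217°, 337°, 97°


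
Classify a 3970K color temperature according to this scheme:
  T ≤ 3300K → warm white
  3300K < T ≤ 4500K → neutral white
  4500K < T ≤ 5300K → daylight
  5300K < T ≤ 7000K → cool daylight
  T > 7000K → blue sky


Temperature: 3970K
3300K < 3970K ≤ 4500K → neutral white
Classification: neutral white


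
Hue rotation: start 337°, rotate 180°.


New hue = (H + rotation) mod 360
New hue = (337 + 180) mod 360
= 517 mod 360
= 157°


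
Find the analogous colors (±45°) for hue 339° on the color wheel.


Base hue: 339°
Left analog: (339 - 45) mod 360 = 294°
Right analog: (339 + 45) mod 360 = 24°
Analogous hues = 294° and 24°


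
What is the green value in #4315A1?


Color: #4315A1
R = 43 = 67
G = 15 = 21
B = A1 = 161
Green = 21


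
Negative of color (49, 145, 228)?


Invert: (255-R, 255-G, 255-B)
R: 255-49 = 206
G: 255-145 = 110
B: 255-228 = 27
= RGB(206, 110, 27)


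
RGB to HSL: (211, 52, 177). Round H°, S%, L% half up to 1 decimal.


Normalize: R'=211/255≈0.8275, G'=52/255≈0.2039, B'=177/255≈0.6941
Max=211/255, Min=52/255, Δ=Max-Min=159/255
L = (Max+Min)/2 = (211+52)/510 = 263/510 = 0.51568… → L = 51.6%
L > 0.5 → S = Δ/(2-Max-Min) = 159/(510-211-52) = 159/247 = 0.64372… → S = 64.4%
(the 1/255 factors cancel in S and H, so raw channel differences can be used)
Max is R' → H = 60 × (((G-B)/Δ) mod 6) = 60 × (((52-177)/159) mod 6)
  (-125)/159 = -0.7861…; negative, so add 6 → 5.2138…
  H = 60 × 5.2138… = 312.830…° → H = 312.8°
= HSL(312.8°, 64.4%, 51.6%)


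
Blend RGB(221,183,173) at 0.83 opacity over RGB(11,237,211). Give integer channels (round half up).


C = α×F + (1-α)×B, with 1-α = 0.17
R: 0.83×221 + 0.17×11 = 183.43 + 1.87 = 185.30 → 185
G: 0.83×183 + 0.17×237 = 151.89 + 40.29 = 192.18 → 192
B: 0.83×173 + 0.17×211 = 143.59 + 35.87 = 179.46 → 179
= RGB(185, 192, 179)


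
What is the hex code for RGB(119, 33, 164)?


R = 119 → 77 (hex)
G = 33 → 21 (hex)
B = 164 → A4 (hex)
Hex = #7721A4


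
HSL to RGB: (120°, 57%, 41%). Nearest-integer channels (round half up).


H=120°, S=0.57, L=0.41
C = (1-|2L-1|)×S = (1-|-0.18|)×0.57 = 0.4674
H' = H/60 = 120/60 ≈ 2.0000; X = C×(1-|H' mod 2 - 1|) = 0.0
m = L - C/2 = 0.41 - 0.2337 = 0.1763
Sector ⌊H'⌋ = 2 → (R',G',B') = (0.0, 0.4674, 0.0)
RGB = ((R'+m)×255, (G'+m)×255, (B'+m)×255) = (44.9565, 164.1435, 44.9565)
Round half up → RGB(45, 164, 45)


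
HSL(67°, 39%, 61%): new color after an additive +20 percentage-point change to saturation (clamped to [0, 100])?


Original S = 39%
Adjustment = +20 percentage points
New S = 39 + (20) = 59
Clamp to [0, 100] → 59
= HSL(67°, 59%, 61%)


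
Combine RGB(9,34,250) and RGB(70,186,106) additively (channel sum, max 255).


Additive: each channel = min(255, C₁+C₂)
R: 9+70 = 79 → 79
G: 34+186 = 220 → 220
B: 250+106 = 356 → 255
= RGB(79, 220, 255)


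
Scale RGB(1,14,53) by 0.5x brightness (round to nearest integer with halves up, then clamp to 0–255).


Multiply each channel by 0.5, round half up, clamp to [0, 255]
R: 1×0.5 = 0.5 → round → 1
G: 14×0.5 = 7
B: 53×0.5 = 26.5 → round → 27
= RGB(1, 7, 27)


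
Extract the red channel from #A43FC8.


Color: #A43FC8
R = A4 = 164
G = 3F = 63
B = C8 = 200
Red = 164


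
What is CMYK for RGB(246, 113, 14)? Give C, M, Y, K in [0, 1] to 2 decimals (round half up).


R'=246/255≈0.9647, G'=113/255≈0.4431, B'=14/255≈0.0549
K = 1 - max(R',G',B') = 1 - 246/255 = 9/255 = 0.03529… → 0.04
(1-R'-K)/(1-K) simplifies to (max-R)/max with max = 246:
C = (246-246)/246 = 0/246 = 0 → 0.00
M = (246-113)/246 = 133/246 = 0.54065… → 0.54
Y = (246-14)/246 = 232/246 = 0.94308… → 0.94
= CMYK(0.00, 0.54, 0.94, 0.04)


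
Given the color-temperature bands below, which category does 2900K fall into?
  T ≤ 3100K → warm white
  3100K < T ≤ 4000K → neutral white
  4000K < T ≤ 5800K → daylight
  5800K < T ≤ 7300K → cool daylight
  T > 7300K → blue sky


Temperature: 2900K
2900K ≤ 3100K → warm white
Classification: warm white


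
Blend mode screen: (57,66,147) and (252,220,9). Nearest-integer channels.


Screen: C = 255 - (255-A)×(255-B)/255, rounded to nearest integer
R: 255 - (255-57)×(255-252)/255 = 255 - 594/255 ≈ 255 - 2.329 = 252.671 → 253
G: 255 - (255-66)×(255-220)/255 = 255 - 6615/255 ≈ 255 - 25.941 = 229.059 → 229
B: 255 - (255-147)×(255-9)/255 = 255 - 26568/255 ≈ 255 - 104.188 = 150.812 → 151
= RGB(253, 229, 151)


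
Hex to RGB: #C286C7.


C2 → 194 (R)
86 → 134 (G)
C7 → 199 (B)
= RGB(194, 134, 199)


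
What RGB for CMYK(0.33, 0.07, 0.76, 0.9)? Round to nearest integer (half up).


R = 255 × (1-C) × (1-K) = 255 × 0.67 × 0.10 = 17.085 → 17
G = 255 × (1-M) × (1-K) = 255 × 0.93 × 0.10 = 23.715 → 24
B = 255 × (1-Y) × (1-K) = 255 × 0.24 × 0.10 = 6.12 → 6
= RGB(17, 24, 6)


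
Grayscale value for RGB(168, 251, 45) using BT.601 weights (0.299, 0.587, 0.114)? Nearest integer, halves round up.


Gray = 0.299×R + 0.587×G + 0.114×B
Gray = 0.299×168 + 0.587×251 + 0.114×45
Gray = 50.232 + 147.337 + 5.130
Gray = 202.699 → round half up → 203
Gray = 203


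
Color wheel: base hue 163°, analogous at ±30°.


Base hue: 163°
Left analog: (163 - 30) mod 360 = 133°
Right analog: (163 + 30) mod 360 = 193°
Analogous hues = 133° and 193°


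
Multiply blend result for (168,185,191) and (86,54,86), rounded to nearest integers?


Multiply: C = A×B/255, rounded to nearest integer
R: 168×86/255 = 14448/255 ≈ 56.659 → 57
G: 185×54/255 = 9990/255 ≈ 39.176 → 39
B: 191×86/255 = 16426/255 ≈ 64.416 → 64
= RGB(57, 39, 64)


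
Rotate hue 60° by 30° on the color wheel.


New hue = (H + rotation) mod 360
New hue = (60 + 30) mod 360
= 90 mod 360
= 90°


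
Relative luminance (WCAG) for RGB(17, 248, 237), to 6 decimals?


Linearize each channel (sRGB transfer function): c = v/255; c_lin = c/12.92 if c ≤ 0.04045, else ((c+0.055)/1.055)^2.4
  R: 17/255 ≈ 0.066667 > 0.04045 → ((0.066667+0.055)/1.055)^2.4 ≈ 0.005605
  G: 248/255 ≈ 0.972549 > 0.04045 → ((0.972549+0.055)/1.055)^2.4 ≈ 0.938686
  B: 237/255 ≈ 0.929412 > 0.04045 → ((0.929412+0.055)/1.055)^2.4 ≈ 0.846873
R_lin = 0.005605, G_lin = 0.938686, B_lin = 0.846873
L = 0.2126×R + 0.7152×G + 0.0722×B
L = 0.2126×0.005605 + 0.7152×0.938686 + 0.0722×0.846873
L ≈ 0.733684


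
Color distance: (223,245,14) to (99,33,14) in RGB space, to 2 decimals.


d = √[(R₁-R₂)² + (G₁-G₂)² + (B₁-B₂)²]
d = √[(223-99)² + (245-33)² + (14-14)²]
d = √[15376 + 44944 + 0]
d = √60320
d ≈ 245.60


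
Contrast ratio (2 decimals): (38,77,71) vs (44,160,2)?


Linearize each sRGB channel c=v/255: c/12.92 if c ≤ 0.04045 else ((c+0.055)/1.055)^2.4
L = 0.2126×R_lin + 0.7152×G_lin + 0.0722×B_lin
Color 1 (38,77,71):
  R=38: 38/255≈0.1490 > 0.04045 → ((0.1490+0.055)/1.055)^2.4 ≈ 0.01938
  G=77: 77/255≈0.3020 > 0.04045 → ((0.3020+0.055)/1.055)^2.4 ≈ 0.07421
  B=71: 71/255≈0.2784 > 0.04045 → ((0.2784+0.055)/1.055)^2.4 ≈ 0.06301
  L1 = 0.2126×0.01938 + 0.7152×0.07421 + 0.0722×0.06301 ≈ 0.06175
Color 2 (44,160,2):
  R=44: 44/255≈0.1725 > 0.04045 → ((0.1725+0.055)/1.055)^2.4 ≈ 0.02519
  G=160: 160/255≈0.6275 > 0.04045 → ((0.6275+0.055)/1.055)^2.4 ≈ 0.35153
  B=2: 2/255≈0.0078 ≤ 0.04045 → 0.0078/12.92 ≈ 0.00061
  L2 = 0.2126×0.02519 + 0.7152×0.35153 + 0.0722×0.00061 ≈ 0.25681
Lighter = 0.25681, Darker = 0.06175
Ratio = (L_lighter + 0.05) / (L_darker + 0.05)
Ratio = (0.25681 + 0.05) / (0.06175 + 0.05) = 0.30681 / 0.11175 ≈ 2.7456
Ratio ≈ 2.75:1


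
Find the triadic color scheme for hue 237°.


Triadic: equally spaced at 120° intervals
H1 = 237°
H2 = (237 + 120) mod 360 = 357°
H3 = (237 + 240) mod 360 = 117°
Triadic = 237°, 357°, 117°


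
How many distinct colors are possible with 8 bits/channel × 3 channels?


Total bits = 8 bits/channel × 3 channels = 24 bits
Distinct colors = 2^24
= 16,777,216 colors


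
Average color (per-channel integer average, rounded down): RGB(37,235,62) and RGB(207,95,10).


Midpoint: each channel = ⌊(C₁+C₂)/2⌋
R: ⌊(37+207)/2⌋ = 122
G: ⌊(235+95)/2⌋ = 165
B: ⌊(62+10)/2⌋ = 36
= RGB(122, 165, 36)


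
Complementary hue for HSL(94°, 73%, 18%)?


Complement = opposite side of color wheel = hue + 180°
H' = (94 + 180) mod 360 = 274°
S and L unchanged.
= HSL(274°, 73%, 18%)


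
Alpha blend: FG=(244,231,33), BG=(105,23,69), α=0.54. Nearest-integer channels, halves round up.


C = α×F + (1-α)×B, with 1-α = 0.46
R: 0.54×244 + 0.46×105 = 131.76 + 48.30 = 180.06 → 180
G: 0.54×231 + 0.46×23 = 124.74 + 10.58 = 135.32 → 135
B: 0.54×33 + 0.46×69 = 17.82 + 31.74 = 49.56 → 50
= RGB(180, 135, 50)


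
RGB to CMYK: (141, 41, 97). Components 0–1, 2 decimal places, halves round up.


R'=141/255≈0.5529, G'=41/255≈0.1608, B'=97/255≈0.3804
K = 1 - max(R',G',B') = 1 - 141/255 = 114/255 = 0.44705… → 0.45
(1-R'-K)/(1-K) simplifies to (max-R)/max with max = 141:
C = (141-141)/141 = 0/141 = 0 → 0.00
M = (141-41)/141 = 100/141 = 0.70921… → 0.71
Y = (141-97)/141 = 44/141 = 0.31205… → 0.31
= CMYK(0.00, 0.71, 0.31, 0.45)


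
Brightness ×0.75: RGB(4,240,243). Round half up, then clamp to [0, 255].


Multiply each channel by 0.75, round half up, clamp to [0, 255]
R: 4×0.75 = 3
G: 240×0.75 = 180
B: 243×0.75 = 182.25 → round → 182
= RGB(3, 180, 182)


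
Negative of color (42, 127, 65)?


Invert: (255-R, 255-G, 255-B)
R: 255-42 = 213
G: 255-127 = 128
B: 255-65 = 190
= RGB(213, 128, 190)


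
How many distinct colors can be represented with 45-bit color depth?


Colors = 2^bits = 2^45
= 35,184,372,088,832 colors


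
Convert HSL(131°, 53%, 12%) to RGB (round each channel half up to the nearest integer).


H=131°, S=0.53, L=0.12
C = (1-|2L-1|)×S = (1-|-0.76|)×0.53 = 0.1272
H' = H/60 = 131/60 ≈ 2.1833; X = C×(1-|H' mod 2 - 1|) = 0.02332
m = L - C/2 = 0.12 - 0.0636 = 0.0564
Sector ⌊H'⌋ = 2 → (R',G',B') = (0.0, 0.1272, 0.02332)
RGB = ((R'+m)×255, (G'+m)×255, (B'+m)×255) = (14.382, 46.818, 20.3286)
Round half up → RGB(14, 47, 20)
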